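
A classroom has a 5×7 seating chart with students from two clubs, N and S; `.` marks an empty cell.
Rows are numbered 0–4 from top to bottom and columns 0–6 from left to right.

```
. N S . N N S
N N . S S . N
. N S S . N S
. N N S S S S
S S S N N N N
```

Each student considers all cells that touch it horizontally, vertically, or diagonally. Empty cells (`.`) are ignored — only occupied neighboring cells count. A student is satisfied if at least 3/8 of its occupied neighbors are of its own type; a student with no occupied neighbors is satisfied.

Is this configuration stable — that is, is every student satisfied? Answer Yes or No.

Row 0: (0,1)N 2/3 satisfied · (0,2)S 1/3 not · (0,4)N 1/3 not · (0,5)N 2/4 satisfied · (0,6)S 0/2 not
Row 1: (1,0)N 3/3 satisfied · (1,1)N 3/5 satisfied · (1,3)S 4/5 satisfied · (1,4)S 2/5 satisfied · (1,6)N 2/4 satisfied
Row 2: (2,1)N 4/5 satisfied · (2,2)S 3/7 satisfied · (2,3)S 5/6 satisfied · (2,5)N 1/6 not · (2,6)S 2/4 satisfied
Row 3: (3,1)N 2/6 not · (3,2)N 3/8 satisfied · (3,3)S 4/7 satisfied · (3,4)S 3/7 satisfied · (3,5)S 3/7 satisfied · (3,6)S 2/5 satisfied
Row 4: (4,0)S 1/2 satisfied · (4,1)S 2/4 satisfied · (4,2)S 2/5 satisfied · (4,3)N 2/5 satisfied · (4,4)N 2/5 satisfied · (4,5)N 2/5 satisfied · (4,6)N 1/3 not
For instance (0,2) has only 1/3 same-type neighbors, below 3/8.

No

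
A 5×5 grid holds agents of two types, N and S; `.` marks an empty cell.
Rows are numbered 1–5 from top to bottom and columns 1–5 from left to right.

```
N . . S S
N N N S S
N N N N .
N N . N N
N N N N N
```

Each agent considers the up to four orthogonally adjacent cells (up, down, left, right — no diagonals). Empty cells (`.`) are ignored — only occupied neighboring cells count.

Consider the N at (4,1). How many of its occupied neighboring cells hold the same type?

3

Occupied neighbors of (4,1): (3,1)=N, (5,1)=N, (4,2)=N.
Same type (N): 3 of 3.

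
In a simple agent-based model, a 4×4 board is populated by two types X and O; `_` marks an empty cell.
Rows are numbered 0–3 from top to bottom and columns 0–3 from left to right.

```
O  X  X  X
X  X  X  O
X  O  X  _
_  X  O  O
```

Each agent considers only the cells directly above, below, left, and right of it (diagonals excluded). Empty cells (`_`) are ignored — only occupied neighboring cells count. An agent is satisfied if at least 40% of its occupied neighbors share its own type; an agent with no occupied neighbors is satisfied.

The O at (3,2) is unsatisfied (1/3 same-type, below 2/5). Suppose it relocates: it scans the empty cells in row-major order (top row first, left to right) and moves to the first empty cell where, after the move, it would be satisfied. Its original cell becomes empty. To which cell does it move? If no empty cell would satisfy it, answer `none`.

(2,3)

Vacating (3,2). Empty cells in order:
  (2,3): 2/3 same-type → satisfied — stop here.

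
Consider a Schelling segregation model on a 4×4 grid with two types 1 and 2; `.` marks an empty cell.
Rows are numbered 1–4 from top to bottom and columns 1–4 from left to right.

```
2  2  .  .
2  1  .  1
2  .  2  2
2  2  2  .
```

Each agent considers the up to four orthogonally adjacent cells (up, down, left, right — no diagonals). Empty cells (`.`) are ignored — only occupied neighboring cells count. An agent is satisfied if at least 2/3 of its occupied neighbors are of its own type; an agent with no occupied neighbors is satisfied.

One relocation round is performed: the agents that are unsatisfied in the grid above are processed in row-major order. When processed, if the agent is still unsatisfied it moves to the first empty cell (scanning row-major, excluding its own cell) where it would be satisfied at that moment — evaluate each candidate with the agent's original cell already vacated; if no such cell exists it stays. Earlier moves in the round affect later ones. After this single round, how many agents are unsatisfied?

1

Initially unsatisfied (in order): (1,2), (2,2), (2,4), (3,4).
  (1,2) → (1,3).
  (2,2): no empty cell satisfies it; stays.
  (2,4): no empty cell satisfies it; stays.
  (3,4) → (1,2).
Resulting grid:
2 2 2 .
2 1 . 1
2 . 2 .
2 2 2 .
Unsatisfied now: (2,2).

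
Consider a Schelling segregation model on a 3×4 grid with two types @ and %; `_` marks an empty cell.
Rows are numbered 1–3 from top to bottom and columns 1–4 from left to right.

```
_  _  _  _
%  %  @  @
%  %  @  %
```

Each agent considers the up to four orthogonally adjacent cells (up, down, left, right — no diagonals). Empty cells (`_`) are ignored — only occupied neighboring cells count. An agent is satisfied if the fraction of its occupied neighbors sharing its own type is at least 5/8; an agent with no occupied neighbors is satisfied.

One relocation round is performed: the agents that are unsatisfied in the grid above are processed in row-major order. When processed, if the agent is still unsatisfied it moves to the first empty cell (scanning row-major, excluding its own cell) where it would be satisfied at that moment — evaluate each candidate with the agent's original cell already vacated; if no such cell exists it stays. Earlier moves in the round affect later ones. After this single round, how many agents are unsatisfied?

1

Initially unsatisfied (in order): (2,4), (3,3), (3,4).
  (2,4) → (1,3).
  (3,3) → (1,4).
  (3,4): now satisfied by earlier moves; stays.
Resulting grid:
_ _ @ @
% % @ _
% % _ %
Unsatisfied now: (2,3).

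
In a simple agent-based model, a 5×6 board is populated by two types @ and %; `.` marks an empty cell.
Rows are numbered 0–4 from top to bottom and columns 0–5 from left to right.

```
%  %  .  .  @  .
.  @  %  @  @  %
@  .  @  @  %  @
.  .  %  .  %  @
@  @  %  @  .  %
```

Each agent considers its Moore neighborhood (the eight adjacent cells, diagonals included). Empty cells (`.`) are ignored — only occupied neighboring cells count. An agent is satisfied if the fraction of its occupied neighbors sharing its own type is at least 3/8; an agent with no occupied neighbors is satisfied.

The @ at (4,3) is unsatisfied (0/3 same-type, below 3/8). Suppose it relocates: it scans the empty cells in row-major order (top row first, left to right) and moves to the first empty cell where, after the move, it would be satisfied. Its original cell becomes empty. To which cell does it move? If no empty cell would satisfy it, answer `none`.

Vacating (4,3). Empty cells in order:
  (0,2): 2/4 same-type → satisfied — stop here.

(0,2)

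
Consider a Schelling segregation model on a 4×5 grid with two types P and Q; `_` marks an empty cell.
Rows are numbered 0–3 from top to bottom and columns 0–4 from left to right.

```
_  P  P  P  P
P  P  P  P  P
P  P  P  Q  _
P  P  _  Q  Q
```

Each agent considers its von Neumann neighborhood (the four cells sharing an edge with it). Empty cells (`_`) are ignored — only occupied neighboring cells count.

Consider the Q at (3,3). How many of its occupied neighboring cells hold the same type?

2

Occupied neighbors of (3,3): (2,3)=Q, (3,4)=Q.
Same type (Q): 2 of 2.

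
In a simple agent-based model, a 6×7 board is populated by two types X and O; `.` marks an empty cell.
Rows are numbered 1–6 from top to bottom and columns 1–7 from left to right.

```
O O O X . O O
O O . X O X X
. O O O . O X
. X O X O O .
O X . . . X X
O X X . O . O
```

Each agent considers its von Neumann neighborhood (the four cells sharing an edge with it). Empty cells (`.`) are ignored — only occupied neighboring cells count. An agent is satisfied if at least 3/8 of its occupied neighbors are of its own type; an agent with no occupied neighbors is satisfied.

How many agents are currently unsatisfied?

Row 1: (1,1)O 2/2 satisfied · (1,2)O 3/3 satisfied · (1,3)O 1/2 satisfied · (1,4)X 1/2 satisfied · (1,6)O 1/2 satisfied · (1,7)O 1/2 satisfied
Row 2: (2,1)O 2/2 satisfied · (2,2)O 3/3 satisfied · (2,4)X 1/3 not · (2,5)O 0/2 not · (2,6)X 1/4 not · (2,7)X 2/3 satisfied
Row 3: (3,2)O 2/3 satisfied · (3,3)O 3/3 satisfied · (3,4)O 1/3 not · (3,6)O 1/3 not · (3,7)X 1/2 satisfied
Row 4: (4,2)X 1/3 not · (4,3)O 1/3 not · (4,4)X 0/3 not · (4,5)O 1/2 satisfied · (4,6)O 2/3 satisfied
Row 5: (5,1)O 1/2 satisfied · (5,2)X 2/3 satisfied · (5,6)X 1/2 satisfied · (5,7)X 1/2 satisfied
Row 6: (6,1)O 1/2 satisfied · (6,2)X 2/3 satisfied · (6,3)X 1/1 satisfied · (6,5)O 0/0 satisfied · (6,7)O 0/1 not
Unsatisfied: (2,4), (2,5), (2,6), (3,4), (3,6), (4,2), (4,3), (4,4), (6,7) — 9 in total.

9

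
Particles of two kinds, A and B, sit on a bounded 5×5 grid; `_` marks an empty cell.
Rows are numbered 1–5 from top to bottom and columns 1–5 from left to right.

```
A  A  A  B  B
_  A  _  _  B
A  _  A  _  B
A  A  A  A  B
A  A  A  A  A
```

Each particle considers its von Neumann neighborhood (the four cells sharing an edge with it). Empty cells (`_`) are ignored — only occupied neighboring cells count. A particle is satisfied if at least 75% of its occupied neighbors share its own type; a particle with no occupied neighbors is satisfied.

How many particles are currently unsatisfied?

Row 1: (1,1)A 1/1 ok · (1,2)A 3/3 ok · (1,3)A 1/2 unhappy · (1,4)B 1/2 unhappy · (1,5)B 2/2 ok
Row 2: (2,2)A 1/1 ok · (2,5)B 2/2 ok
Row 3: (3,1)A 1/1 ok · (3,3)A 1/1 ok · (3,5)B 2/2 ok
Row 4: (4,1)A 3/3 ok · (4,2)A 3/3 ok · (4,3)A 4/4 ok · (4,4)A 2/3 unhappy · (4,5)B 1/3 unhappy
Row 5: (5,1)A 2/2 ok · (5,2)A 3/3 ok · (5,3)A 3/3 ok · (5,4)A 3/3 ok · (5,5)A 1/2 unhappy
Unsatisfied: (1,3), (1,4), (4,4), (4,5), (5,5) — 5 in total.

5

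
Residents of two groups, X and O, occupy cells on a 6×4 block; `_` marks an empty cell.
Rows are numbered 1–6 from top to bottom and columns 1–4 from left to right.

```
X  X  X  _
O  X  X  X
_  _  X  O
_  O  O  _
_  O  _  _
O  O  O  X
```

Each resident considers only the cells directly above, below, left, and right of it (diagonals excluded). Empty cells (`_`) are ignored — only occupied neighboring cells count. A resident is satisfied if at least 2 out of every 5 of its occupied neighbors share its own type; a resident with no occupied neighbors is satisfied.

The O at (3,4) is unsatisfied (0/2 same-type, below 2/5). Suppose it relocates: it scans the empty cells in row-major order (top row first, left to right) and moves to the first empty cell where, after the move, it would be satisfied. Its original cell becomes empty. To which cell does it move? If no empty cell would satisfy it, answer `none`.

(3,1)

Vacating (3,4). Empty cells in order:
  (1,4): 0/2 same-type → still unsatisfied.
  (3,1): 1/1 same-type → satisfied — stop here.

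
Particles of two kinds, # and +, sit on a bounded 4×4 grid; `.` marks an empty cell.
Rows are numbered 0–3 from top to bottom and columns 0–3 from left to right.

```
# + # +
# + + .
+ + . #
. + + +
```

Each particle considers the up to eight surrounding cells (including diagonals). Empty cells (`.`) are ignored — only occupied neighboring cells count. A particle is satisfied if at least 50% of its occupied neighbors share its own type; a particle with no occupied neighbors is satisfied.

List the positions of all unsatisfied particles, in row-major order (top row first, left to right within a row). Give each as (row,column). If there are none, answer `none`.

(0,0)# 1/3 unhappy
(0,1)+ 2/5 unhappy
(0,2)# 0/4 unhappy
(0,3)+ 1/2 ok
(1,0)# 1/5 unhappy
(1,1)+ 4/7 ok
(1,2)+ 4/6 ok
(2,0)+ 3/4 ok
(2,1)+ 5/6 ok
(2,3)# 0/3 unhappy
(3,1)+ 3/3 ok
(3,2)+ 3/4 ok
(3,3)+ 1/2 ok

(0,0), (0,1), (0,2), (1,0), (2,3)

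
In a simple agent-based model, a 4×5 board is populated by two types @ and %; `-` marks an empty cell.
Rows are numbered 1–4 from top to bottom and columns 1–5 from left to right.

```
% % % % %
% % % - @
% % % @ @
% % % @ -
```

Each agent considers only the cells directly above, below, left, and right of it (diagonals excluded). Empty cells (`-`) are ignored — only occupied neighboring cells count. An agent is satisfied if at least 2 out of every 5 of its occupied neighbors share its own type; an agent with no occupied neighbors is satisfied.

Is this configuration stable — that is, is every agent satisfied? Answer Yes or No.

Yes

(1,1)% 2/2 ok
(1,2)% 3/3 ok
(1,3)% 3/3 ok
(1,4)% 2/2 ok
(1,5)% 1/2 ok
(2,1)% 3/3 ok
(2,2)% 4/4 ok
(2,3)% 3/3 ok
(2,5)@ 1/2 ok
(3,1)% 3/3 ok
(3,2)% 4/4 ok
(3,3)% 3/4 ok
(3,4)@ 2/3 ok
(3,5)@ 2/2 ok
(4,1)% 2/2 ok
(4,2)% 3/3 ok
(4,3)% 2/3 ok
(4,4)@ 1/2 ok
All meet the threshold, so the configuration is stable.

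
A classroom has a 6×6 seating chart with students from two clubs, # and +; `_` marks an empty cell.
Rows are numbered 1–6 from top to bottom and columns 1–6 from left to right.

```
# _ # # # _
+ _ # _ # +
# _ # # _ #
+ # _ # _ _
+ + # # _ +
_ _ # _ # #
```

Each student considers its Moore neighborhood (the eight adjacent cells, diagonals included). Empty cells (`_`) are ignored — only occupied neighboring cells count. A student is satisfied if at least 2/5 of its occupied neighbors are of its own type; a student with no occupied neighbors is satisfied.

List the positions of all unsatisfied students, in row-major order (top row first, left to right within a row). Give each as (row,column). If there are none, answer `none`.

(1,1), (2,1), (2,6), (3,1), (5,6)

Row 1: (1,1)# 0/1 ✗ · (1,3)# 2/2 ✓ · (1,4)# 4/4 ✓ · (1,5)# 2/3 ✓
Row 2: (2,1)+ 0/2 ✗ · (2,3)# 4/4 ✓ · (2,5)# 4/5 ✓ · (2,6)+ 0/3 ✗
Row 3: (3,1)# 1/3 ✗ · (3,3)# 4/4 ✓ · (3,4)# 4/4 ✓ · (3,6)# 1/2 ✓
Row 4: (4,1)+ 2/4 ✓ · (4,2)# 3/6 ✓ · (4,4)# 4/4 ✓
Row 5: (5,1)+ 2/3 ✓ · (5,2)+ 2/5 ✓ · (5,3)# 4/5 ✓ · (5,4)# 4/4 ✓ · (5,6)+ 0/2 ✗
Row 6: (6,3)# 2/3 ✓ · (6,5)# 2/3 ✓ · (6,6)# 1/2 ✓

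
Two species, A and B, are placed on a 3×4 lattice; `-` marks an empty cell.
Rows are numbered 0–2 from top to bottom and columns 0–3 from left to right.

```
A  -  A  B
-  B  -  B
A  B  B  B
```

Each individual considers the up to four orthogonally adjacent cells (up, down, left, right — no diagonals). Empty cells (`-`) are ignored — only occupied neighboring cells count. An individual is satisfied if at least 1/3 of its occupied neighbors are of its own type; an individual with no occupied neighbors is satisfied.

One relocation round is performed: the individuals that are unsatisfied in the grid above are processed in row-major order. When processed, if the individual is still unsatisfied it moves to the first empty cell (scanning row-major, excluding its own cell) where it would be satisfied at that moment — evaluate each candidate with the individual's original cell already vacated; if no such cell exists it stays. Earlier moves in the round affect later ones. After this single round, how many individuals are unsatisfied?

0

Initially unsatisfied (in order): (0,2), (2,0).
  (0,2) → (0,1).
  (2,0) → (0,2).
Resulting grid:
A A A B
- B - B
- B B B
All satisfied now.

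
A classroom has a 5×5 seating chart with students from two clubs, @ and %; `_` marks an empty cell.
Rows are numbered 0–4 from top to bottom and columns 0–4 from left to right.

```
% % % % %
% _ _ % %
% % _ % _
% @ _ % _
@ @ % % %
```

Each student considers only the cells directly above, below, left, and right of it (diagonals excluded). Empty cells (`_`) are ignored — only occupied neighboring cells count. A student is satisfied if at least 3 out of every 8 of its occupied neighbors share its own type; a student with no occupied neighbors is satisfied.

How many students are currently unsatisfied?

Row 0: (0,0)% 2/2 satisfied · (0,1)% 2/2 satisfied · (0,2)% 2/2 satisfied · (0,3)% 3/3 satisfied · (0,4)% 2/2 satisfied
Row 1: (1,0)% 2/2 satisfied · (1,3)% 3/3 satisfied · (1,4)% 2/2 satisfied
Row 2: (2,0)% 3/3 satisfied · (2,1)% 1/2 satisfied · (2,3)% 2/2 satisfied
Row 3: (3,0)% 1/3 not · (3,1)@ 1/3 not · (3,3)% 2/2 satisfied
Row 4: (4,0)@ 1/2 satisfied · (4,1)@ 2/3 satisfied · (4,2)% 1/2 satisfied · (4,3)% 3/3 satisfied · (4,4)% 1/1 satisfied
Unsatisfied: (3,0), (3,1) — 2 in total.

2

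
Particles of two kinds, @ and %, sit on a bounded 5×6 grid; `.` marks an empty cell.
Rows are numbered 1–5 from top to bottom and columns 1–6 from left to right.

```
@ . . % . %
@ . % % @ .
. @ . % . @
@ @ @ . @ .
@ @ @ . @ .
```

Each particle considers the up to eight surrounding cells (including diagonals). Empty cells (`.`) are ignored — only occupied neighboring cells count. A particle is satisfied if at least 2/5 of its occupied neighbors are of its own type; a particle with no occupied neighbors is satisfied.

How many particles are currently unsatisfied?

Row 1: (1,1)@ 1/1 satisfied · (1,4)% 2/3 satisfied · (1,6)% 0/1 not
Row 2: (2,1)@ 2/2 satisfied · (2,3)% 3/4 satisfied · (2,4)% 3/4 satisfied · (2,5)@ 1/5 not
Row 3: (3,2)@ 4/5 satisfied · (3,4)% 2/5 satisfied · (3,6)@ 2/2 satisfied
Row 4: (4,1)@ 4/4 satisfied · (4,2)@ 6/6 satisfied · (4,3)@ 4/5 satisfied · (4,5)@ 2/3 satisfied
Row 5: (5,1)@ 3/3 satisfied · (5,2)@ 5/5 satisfied · (5,3)@ 3/3 satisfied · (5,5)@ 1/1 satisfied
Unsatisfied: (1,6), (2,5) — 2 in total.

2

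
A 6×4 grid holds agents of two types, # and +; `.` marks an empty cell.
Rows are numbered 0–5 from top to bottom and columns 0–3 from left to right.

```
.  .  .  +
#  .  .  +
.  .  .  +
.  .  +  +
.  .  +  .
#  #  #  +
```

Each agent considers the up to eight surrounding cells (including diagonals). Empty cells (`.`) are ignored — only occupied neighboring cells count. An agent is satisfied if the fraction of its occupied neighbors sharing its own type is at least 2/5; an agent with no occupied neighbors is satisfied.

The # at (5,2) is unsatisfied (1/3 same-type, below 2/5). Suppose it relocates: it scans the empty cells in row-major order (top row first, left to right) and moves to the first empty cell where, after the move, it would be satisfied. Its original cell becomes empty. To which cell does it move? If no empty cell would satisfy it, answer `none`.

(0,0)

Vacating (5,2). Empty cells in order:
  (0,0): 1/1 same-type → satisfied — stop here.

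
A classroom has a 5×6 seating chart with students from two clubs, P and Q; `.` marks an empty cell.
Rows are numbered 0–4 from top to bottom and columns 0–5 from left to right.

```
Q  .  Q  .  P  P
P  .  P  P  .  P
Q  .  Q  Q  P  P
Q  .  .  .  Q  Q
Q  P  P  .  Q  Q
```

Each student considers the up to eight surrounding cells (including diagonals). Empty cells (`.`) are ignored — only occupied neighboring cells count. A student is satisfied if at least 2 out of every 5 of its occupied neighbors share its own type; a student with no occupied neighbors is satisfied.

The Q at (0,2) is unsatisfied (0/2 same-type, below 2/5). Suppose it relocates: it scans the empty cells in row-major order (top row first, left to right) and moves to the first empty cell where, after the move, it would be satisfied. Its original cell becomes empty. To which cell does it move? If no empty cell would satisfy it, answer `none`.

Vacating (0,2). Empty cells in order:
  (0,1): 1/3 same-type → still unsatisfied.
  (0,3): 0/3 same-type → still unsatisfied.
  (1,1): 3/5 same-type → satisfied — stop here.

(1,1)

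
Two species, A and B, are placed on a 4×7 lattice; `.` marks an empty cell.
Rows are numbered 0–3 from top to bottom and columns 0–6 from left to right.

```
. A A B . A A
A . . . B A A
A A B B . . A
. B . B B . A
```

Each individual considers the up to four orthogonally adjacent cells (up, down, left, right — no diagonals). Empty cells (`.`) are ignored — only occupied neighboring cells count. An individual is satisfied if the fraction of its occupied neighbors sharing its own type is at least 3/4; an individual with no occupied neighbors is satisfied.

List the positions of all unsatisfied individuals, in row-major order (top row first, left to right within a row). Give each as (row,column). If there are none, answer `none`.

(0,2), (0,3), (1,4), (1,5), (2,1), (2,2), (3,1)

(0,1)A 1/1 satisfied
(0,2)A 1/2 not
(0,3)B 0/1 not
(0,5)A 2/2 satisfied
(0,6)A 2/2 satisfied
(1,0)A 1/1 satisfied
(1,4)B 0/1 not
(1,5)A 2/3 not
(1,6)A 3/3 satisfied
(2,0)A 2/2 satisfied
(2,1)A 1/3 not
(2,2)B 1/2 not
(2,3)B 2/2 satisfied
(2,6)A 2/2 satisfied
(3,1)B 0/1 not
(3,3)B 2/2 satisfied
(3,4)B 1/1 satisfied
(3,6)A 1/1 satisfied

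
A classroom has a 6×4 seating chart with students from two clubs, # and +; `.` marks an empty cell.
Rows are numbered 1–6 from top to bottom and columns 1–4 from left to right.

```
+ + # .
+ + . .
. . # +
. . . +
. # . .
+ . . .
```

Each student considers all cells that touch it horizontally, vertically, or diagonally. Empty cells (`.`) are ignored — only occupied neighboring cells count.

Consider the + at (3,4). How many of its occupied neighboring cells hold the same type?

Occupied neighbors of (3,4): (3,3)=#, (4,4)=+.
Same type (+): 1 of 2.

1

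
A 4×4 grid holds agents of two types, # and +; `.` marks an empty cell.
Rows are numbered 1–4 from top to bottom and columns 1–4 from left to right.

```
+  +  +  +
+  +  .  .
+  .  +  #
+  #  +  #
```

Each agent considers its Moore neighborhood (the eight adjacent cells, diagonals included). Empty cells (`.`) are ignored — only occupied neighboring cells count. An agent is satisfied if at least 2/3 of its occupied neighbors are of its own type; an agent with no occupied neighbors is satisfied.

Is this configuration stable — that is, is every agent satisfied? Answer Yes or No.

(1,1)+ 3/3 satisfied
(1,2)+ 4/4 satisfied
(1,3)+ 3/3 satisfied
(1,4)+ 1/1 satisfied
(2,1)+ 4/4 satisfied
(2,2)+ 6/6 satisfied
(3,1)+ 3/4 satisfied
(3,3)+ 2/5 not
(3,4)# 1/3 not
(4,1)+ 1/2 not
(4,2)# 0/4 not
(4,3)+ 1/4 not
(4,4)# 1/3 not
For instance (3,3) has only 2/5 same-type neighbors, below 2/3.

No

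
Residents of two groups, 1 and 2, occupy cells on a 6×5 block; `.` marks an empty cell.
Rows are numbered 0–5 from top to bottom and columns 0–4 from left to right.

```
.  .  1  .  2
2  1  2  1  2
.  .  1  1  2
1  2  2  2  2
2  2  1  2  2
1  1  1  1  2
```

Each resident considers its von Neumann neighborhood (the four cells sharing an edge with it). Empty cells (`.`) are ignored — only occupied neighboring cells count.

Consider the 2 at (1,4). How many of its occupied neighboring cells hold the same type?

2

Occupied neighbors of (1,4): (0,4)=2, (2,4)=2, (1,3)=1.
Same type (2): 2 of 3.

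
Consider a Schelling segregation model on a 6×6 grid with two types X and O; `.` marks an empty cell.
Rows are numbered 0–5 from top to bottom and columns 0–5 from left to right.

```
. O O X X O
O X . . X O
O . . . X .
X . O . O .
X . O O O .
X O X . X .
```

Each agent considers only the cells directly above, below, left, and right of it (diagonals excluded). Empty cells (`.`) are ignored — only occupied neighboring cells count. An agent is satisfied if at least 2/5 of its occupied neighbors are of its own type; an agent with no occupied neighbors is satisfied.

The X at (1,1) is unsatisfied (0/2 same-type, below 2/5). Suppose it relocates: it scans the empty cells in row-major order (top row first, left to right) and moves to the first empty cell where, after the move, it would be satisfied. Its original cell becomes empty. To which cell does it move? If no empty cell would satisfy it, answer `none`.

Vacating (1,1). Empty cells in order:
  (0,0): 0/2 same-type → still unsatisfied.
  (1,2): 0/1 same-type → still unsatisfied.
  (1,3): 2/2 same-type → satisfied — stop here.

(1,3)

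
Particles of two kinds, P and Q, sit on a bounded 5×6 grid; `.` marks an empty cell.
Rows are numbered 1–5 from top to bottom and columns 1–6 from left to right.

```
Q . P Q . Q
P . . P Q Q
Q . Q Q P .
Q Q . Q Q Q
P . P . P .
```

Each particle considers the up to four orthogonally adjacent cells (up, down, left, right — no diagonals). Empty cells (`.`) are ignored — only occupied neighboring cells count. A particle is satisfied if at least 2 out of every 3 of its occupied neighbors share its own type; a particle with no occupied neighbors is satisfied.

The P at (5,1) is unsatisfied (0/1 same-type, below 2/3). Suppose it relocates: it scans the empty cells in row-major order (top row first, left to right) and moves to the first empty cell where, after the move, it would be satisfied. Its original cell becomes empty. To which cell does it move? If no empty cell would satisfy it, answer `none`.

Vacating (5,1). Empty cells in order:
  (1,2): 1/2 same-type → still unsatisfied.
  (1,5): 0/3 same-type → still unsatisfied.
  (2,2): 1/1 same-type → satisfied — stop here.

(2,2)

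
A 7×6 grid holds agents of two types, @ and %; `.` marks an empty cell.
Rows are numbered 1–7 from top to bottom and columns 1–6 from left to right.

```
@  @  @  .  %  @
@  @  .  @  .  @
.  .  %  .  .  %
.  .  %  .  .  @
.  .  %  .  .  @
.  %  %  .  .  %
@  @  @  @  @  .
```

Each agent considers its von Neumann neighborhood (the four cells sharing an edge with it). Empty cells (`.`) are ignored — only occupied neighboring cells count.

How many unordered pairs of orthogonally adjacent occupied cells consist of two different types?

Scan each occupied cell's neighbors to the right and below so each pair is counted once.
From row 1: 1 unlike of 6 pairs (running 1/6).
From row 2: 1 unlike of 2 pairs (running 2/8).
From row 3: 1 unlike of 2 pairs (running 3/10).
From row 4: 0 unlike of 2 pairs (running 3/12).
From row 5: 1 unlike of 2 pairs (running 4/14).
From row 6: 2 unlike of 3 pairs (running 6/17).
From row 7: 0 unlike of 4 pairs (running 6/21).
Total adjacent occupied pairs: 21; unlike-type pairs: 6.

6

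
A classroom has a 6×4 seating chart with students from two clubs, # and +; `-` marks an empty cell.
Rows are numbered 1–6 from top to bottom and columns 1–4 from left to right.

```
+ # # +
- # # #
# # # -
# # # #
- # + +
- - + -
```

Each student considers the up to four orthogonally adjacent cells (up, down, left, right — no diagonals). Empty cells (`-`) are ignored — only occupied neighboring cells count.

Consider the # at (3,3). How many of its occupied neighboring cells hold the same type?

Occupied neighbors of (3,3): (2,3)=#, (4,3)=#, (3,2)=#.
Same type (#): 3 of 3.

3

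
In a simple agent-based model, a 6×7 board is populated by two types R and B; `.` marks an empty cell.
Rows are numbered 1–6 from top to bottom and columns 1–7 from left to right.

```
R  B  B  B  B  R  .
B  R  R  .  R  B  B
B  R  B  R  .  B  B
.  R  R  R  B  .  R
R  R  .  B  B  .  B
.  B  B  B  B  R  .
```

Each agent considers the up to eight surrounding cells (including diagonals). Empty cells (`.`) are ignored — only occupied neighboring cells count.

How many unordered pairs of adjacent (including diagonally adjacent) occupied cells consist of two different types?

Scan each occupied cell's neighbors to the right and below (and the two forward diagonals) so each pair is counted once.
From row 1: 12 unlike of 19 pairs (running 12/19).
From row 2: 7 unlike of 18 pairs (running 19/37).
From row 3: 10 unlike of 16 pairs (running 29/53).
From row 4: 5 unlike of 12 pairs (running 34/65).
From row 5: 5 unlike of 12 pairs (running 39/77).
From row 6: 1 unlike of 4 pairs (running 40/81).
Total adjacent occupied pairs: 81; unlike-type pairs: 40.

40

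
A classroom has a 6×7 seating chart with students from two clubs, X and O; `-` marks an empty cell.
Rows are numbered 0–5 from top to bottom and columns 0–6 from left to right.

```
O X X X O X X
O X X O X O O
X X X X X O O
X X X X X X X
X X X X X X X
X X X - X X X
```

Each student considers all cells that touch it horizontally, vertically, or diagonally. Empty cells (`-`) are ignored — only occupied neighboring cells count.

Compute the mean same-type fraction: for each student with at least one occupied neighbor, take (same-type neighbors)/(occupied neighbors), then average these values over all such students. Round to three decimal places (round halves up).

0.763

Row 0: (0,0)O 1/3 · (0,1)X 3/5 · (0,2)X 4/5 · (0,3)X 3/5 · (0,4)O 2/5 · (0,5)X 2/5 · (0,6)X 1/3
Row 1: (1,0)O 1/5 · (1,1)X 6/8 · (1,2)X 7/8 · (1,3)O 1/8 · (1,4)X 4/8 · (1,5)O 4/8 · (1,6)O 3/5
Row 2: (2,0)X 4/5 · (2,1)X 7/8 · (2,2)X 7/8 · (2,3)X 7/8 · (2,4)X 5/8 · (2,5)O 3/8 · (2,6)O 3/5
Row 3: (3,0)X 5/5 · (3,1)X 8/8 · (3,2)X 8/8 · (3,3)X 8/8 · (3,4)X 7/8 · (3,5)X 6/8 · (3,6)X 3/5
Row 4: (4,0)X 5/5 · (4,1)X 8/8 · (4,2)X 7/7 · (4,3)X 7/7 · (4,4)X 7/7 · (4,5)X 8/8 · (4,6)X 5/5
Row 5: (5,0)X 3/3 · (5,1)X 5/5 · (5,2)X 4/4 · (5,4)X 4/4 · (5,5)X 5/5 · (5,6)X 3/3
Sum over 41 students: 1/3 + 3/5 + 4/5 + 3/5 + 2/5 + 2/5 + 1/3 + 1/5 + 6/8 + 7/8 + 1/8 + 4/8 + 4/8 + 3/5 + 4/5 + 7/8 + 7/8 + 7/8 + 5/8 + 3/8 + 3/5 + 5/5 + 8/8 + 8/8 + 8/8 + 7/8 + 6/8 + 3/5 + 5/5 + 8/8 + 7/7 + 7/7 + 7/7 + 8/8 + 5/5 + 3/3 + 5/5 + 4/4 + 4/4 + 5/5 + 3/3 = 469/15; mean = 469/15 ÷ 41 = 469/615 = 0.762601… → 0.763.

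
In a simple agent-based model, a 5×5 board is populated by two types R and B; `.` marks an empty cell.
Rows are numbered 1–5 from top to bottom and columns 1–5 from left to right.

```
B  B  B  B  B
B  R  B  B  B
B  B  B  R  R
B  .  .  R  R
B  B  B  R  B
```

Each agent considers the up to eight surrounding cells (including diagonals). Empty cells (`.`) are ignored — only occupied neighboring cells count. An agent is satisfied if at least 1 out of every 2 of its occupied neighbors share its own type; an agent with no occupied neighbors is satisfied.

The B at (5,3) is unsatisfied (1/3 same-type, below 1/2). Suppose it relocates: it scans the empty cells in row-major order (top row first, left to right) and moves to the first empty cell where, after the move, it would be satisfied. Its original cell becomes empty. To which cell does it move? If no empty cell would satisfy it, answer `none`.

Vacating (5,3). Empty cells in order:
  (4,2): 6/6 same-type → satisfied — stop here.

(4,2)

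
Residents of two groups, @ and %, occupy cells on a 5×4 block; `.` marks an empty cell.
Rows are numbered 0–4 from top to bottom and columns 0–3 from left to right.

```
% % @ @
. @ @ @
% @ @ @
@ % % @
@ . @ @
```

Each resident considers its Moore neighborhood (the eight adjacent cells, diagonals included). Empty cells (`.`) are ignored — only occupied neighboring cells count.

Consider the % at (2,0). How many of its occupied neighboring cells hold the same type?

1

Occupied neighbors of (2,0): (1,1)=@, (2,1)=@, (3,0)=@, (3,1)=%.
Same type (%): 1 of 4.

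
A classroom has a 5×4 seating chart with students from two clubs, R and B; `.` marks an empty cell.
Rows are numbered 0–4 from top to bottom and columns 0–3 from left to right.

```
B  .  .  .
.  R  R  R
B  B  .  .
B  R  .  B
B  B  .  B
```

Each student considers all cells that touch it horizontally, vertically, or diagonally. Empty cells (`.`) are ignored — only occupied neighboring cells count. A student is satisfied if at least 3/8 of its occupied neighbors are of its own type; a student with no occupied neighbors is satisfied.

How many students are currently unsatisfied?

Row 0: (0,0)B 0/1 not
Row 1: (1,1)R 1/4 not · (1,2)R 2/3 satisfied · (1,3)R 1/1 satisfied
Row 2: (2,0)B 2/4 satisfied · (2,1)B 2/5 satisfied
Row 3: (3,0)B 4/5 satisfied · (3,1)R 0/5 not · (3,3)B 1/1 satisfied
Row 4: (4,0)B 2/3 satisfied · (4,1)B 2/3 satisfied · (4,3)B 1/1 satisfied
Unsatisfied: (0,0), (1,1), (3,1) — 3 in total.

3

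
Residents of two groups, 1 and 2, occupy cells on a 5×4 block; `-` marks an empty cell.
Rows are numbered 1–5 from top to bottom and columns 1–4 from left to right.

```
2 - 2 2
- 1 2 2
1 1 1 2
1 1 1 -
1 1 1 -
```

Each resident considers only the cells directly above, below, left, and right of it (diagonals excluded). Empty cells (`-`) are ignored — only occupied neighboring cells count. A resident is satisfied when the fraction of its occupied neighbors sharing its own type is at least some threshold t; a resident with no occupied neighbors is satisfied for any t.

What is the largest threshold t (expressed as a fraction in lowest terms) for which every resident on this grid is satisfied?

(1,1)2 — no occupied neighbors
(1,3)2 2/2
(1,4)2 2/2
(2,2)1 1/2
(2,3)2 2/4
(2,4)2 3/3
(3,1)1 2/2
(3,2)1 4/4
(3,3)1 2/4
(3,4)2 1/2
(4,1)1 3/3
(4,2)1 4/4
(4,3)1 3/3
(5,1)1 2/2
(5,2)1 3/3
(5,3)1 2/2
The smallest same-type fraction is 1/2 at (2,2), which reduces to 1/2. Any threshold above that leaves this resident unsatisfied.

1/2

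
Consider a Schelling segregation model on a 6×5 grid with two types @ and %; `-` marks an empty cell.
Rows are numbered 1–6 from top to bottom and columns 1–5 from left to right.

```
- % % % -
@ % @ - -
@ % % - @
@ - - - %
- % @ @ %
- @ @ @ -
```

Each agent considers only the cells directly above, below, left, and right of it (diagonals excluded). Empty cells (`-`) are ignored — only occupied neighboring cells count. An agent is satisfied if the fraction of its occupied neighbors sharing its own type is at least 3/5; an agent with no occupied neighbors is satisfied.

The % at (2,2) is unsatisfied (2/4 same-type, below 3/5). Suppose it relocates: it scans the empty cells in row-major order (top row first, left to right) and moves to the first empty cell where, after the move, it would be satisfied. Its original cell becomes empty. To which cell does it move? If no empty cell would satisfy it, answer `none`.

(1,5)

Vacating (2,2). Empty cells in order:
  (1,1): 1/2 same-type → still unsatisfied.
  (1,5): 1/1 same-type → satisfied — stop here.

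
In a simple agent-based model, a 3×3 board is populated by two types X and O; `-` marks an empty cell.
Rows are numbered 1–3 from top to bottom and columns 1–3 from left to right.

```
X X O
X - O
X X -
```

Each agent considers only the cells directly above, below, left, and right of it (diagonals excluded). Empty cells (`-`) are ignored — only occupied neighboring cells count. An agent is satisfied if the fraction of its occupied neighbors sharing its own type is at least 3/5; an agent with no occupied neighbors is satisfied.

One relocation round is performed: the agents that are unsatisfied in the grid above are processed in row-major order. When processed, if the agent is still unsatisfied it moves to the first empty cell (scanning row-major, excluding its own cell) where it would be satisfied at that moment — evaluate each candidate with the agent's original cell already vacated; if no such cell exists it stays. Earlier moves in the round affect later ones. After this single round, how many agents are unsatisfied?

1

Initially unsatisfied (in order): (1,2), (1,3).
  (1,2) → (2,2).
  (1,3): now satisfied by earlier moves; stays.
Resulting grid:
X - O
X X O
X X -
Unsatisfied now: (2,3).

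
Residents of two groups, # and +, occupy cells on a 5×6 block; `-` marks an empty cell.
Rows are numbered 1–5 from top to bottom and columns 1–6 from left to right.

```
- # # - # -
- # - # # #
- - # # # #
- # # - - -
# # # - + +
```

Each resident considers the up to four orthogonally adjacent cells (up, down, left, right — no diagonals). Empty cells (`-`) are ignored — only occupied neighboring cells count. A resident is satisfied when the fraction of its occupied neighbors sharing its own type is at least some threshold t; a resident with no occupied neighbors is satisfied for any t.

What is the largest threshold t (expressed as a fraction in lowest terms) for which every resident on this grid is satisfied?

1/1

Row 1: (1,2)# 2/2 · (1,3)# 1/1 · (1,5)# 1/1
Row 2: (2,2)# 1/1 · (2,4)# 2/2 · (2,5)# 4/4 · (2,6)# 2/2
Row 3: (3,3)# 2/2 · (3,4)# 3/3 · (3,5)# 3/3 · (3,6)# 2/2
Row 4: (4,2)# 2/2 · (4,3)# 3/3
Row 5: (5,1)# 1/1 · (5,2)# 3/3 · (5,3)# 2/2 · (5,5)+ 1/1 · (5,6)+ 1/1
The smallest same-type fraction is 2/2 at (1,2), which reduces to 1/1. Any threshold above that leaves this resident unsatisfied.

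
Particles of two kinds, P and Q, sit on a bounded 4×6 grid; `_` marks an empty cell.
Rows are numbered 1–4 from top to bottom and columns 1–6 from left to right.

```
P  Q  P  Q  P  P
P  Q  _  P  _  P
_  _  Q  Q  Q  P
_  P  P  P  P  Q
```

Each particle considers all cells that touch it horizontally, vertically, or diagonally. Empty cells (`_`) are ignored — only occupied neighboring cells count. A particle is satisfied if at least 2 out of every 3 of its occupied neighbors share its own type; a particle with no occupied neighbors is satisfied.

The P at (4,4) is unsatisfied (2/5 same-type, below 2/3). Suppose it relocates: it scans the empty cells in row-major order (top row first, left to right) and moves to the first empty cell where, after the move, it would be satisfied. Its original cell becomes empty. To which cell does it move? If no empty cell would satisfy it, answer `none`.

(3,1)

Vacating (4,4). Empty cells in order:
  (2,3): 2/7 same-type → still unsatisfied.
  (2,5): 5/8 same-type → still unsatisfied.
  (3,1): 2/3 same-type → satisfied — stop here.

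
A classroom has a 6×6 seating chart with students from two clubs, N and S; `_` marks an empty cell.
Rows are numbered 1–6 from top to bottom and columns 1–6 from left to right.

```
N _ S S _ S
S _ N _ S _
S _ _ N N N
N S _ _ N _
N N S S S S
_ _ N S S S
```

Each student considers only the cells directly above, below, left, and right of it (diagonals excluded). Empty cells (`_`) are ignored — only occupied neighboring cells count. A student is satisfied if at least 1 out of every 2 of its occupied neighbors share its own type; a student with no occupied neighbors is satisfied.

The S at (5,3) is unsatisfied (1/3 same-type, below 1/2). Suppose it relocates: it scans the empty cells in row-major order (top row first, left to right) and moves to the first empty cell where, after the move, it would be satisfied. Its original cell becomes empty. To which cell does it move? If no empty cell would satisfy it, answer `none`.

(1,2)

Vacating (5,3). Empty cells in order:
  (1,2): 1/2 same-type → satisfied — stop here.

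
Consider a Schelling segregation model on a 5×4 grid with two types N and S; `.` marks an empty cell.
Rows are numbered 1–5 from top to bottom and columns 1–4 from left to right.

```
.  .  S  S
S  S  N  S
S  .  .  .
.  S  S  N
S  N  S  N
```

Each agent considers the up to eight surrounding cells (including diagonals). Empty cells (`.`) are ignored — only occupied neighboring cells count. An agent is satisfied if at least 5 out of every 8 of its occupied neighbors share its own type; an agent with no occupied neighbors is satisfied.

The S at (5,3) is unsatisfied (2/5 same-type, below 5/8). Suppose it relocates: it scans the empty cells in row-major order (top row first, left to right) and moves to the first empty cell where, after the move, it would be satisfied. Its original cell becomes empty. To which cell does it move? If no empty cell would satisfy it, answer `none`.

Vacating (5,3). Empty cells in order:
  (1,1): 2/2 same-type → satisfied — stop here.

(1,1)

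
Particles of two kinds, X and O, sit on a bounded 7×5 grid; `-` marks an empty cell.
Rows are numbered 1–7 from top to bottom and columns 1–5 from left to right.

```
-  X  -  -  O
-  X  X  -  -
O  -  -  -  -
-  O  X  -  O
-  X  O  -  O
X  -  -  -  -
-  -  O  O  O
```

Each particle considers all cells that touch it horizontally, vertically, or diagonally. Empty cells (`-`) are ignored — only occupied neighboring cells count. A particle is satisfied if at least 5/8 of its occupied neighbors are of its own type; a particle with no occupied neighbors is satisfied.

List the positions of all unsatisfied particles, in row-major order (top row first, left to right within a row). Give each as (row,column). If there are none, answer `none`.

(3,1), (4,2), (4,3), (5,2), (5,3)

(1,2)X 2/2 ok
(1,5)O 0/0 ok
(2,2)X 2/3 ok
(2,3)X 2/2 ok
(3,1)O 1/2 unhappy
(4,2)O 2/4 unhappy
(4,3)X 1/3 unhappy
(4,5)O 1/1 ok
(5,2)X 2/4 unhappy
(5,3)O 1/3 unhappy
(5,5)O 1/1 ok
(6,1)X 1/1 ok
(7,3)O 1/1 ok
(7,4)O 2/2 ok
(7,5)O 1/1 ok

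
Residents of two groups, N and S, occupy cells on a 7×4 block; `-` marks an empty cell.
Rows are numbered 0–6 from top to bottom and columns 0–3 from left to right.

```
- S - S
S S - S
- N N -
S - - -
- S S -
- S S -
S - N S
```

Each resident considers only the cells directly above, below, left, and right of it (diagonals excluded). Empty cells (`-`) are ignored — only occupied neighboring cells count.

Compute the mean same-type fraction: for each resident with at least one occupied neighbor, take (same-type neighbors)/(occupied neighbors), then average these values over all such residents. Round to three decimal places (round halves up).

(0,1)S 1/1
(0,3)S 1/1
(1,0)S 1/1
(1,1)S 2/3
(1,3)S 1/1
(2,1)N 1/2
(2,2)N 1/1
(3,0)S — no occupied neighbors
(4,1)S 2/2
(4,2)S 2/2
(5,1)S 2/2
(5,2)S 2/3
(6,0)S — no occupied neighbors
(6,2)N 0/2
(6,3)S 0/1
Sum over 13 residents: 1/1 + 1/1 + 1/1 + 2/3 + 1/1 + 1/2 + 1/1 + 2/2 + 2/2 + 2/2 + 2/3 + 0/2 + 0/1 = 59/6; mean = 59/6 ÷ 13 = 59/78 = 0.756410… → 0.756.

0.756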